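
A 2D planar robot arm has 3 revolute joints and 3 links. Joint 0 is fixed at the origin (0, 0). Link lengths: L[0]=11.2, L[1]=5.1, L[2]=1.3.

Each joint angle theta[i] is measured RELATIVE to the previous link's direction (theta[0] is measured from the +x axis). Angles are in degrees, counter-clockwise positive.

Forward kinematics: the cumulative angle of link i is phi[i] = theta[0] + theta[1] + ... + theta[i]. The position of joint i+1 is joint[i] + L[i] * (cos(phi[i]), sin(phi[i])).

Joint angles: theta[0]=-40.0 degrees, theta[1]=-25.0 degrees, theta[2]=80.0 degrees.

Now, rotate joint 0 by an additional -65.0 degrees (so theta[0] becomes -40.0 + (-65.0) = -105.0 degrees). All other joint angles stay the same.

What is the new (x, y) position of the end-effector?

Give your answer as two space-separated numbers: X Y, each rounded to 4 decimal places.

Answer: -5.3414 -15.7211

Derivation:
joint[0] = (0.0000, 0.0000)  (base)
link 0: phi[0] = -105 = -105 deg
  cos(-105 deg) = -0.2588, sin(-105 deg) = -0.9659
  joint[1] = (0.0000, 0.0000) + 11.2 * (-0.2588, -0.9659) = (0.0000 + -2.8988, 0.0000 + -10.8184) = (-2.8988, -10.8184)
link 1: phi[1] = -105 + -25 = -130 deg
  cos(-130 deg) = -0.6428, sin(-130 deg) = -0.7660
  joint[2] = (-2.8988, -10.8184) + 5.1 * (-0.6428, -0.7660) = (-2.8988 + -3.2782, -10.8184 + -3.9068) = (-6.1770, -14.7252)
link 2: phi[2] = -105 + -25 + 80 = -50 deg
  cos(-50 deg) = 0.6428, sin(-50 deg) = -0.7660
  joint[3] = (-6.1770, -14.7252) + 1.3 * (0.6428, -0.7660) = (-6.1770 + 0.8356, -14.7252 + -0.9959) = (-5.3414, -15.7211)
End effector: (-5.3414, -15.7211)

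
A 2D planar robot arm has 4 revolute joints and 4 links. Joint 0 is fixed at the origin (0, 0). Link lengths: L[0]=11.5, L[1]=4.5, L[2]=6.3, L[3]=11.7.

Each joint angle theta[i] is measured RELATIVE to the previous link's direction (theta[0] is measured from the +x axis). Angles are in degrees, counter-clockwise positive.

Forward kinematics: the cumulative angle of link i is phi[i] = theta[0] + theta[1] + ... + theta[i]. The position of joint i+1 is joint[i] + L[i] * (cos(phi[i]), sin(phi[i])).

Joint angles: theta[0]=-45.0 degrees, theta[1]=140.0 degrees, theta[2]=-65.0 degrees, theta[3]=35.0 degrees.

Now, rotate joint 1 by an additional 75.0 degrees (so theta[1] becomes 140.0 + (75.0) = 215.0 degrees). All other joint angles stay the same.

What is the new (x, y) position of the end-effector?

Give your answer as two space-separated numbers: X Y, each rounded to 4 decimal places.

joint[0] = (0.0000, 0.0000)  (base)
link 0: phi[0] = -45 = -45 deg
  cos(-45 deg) = 0.7071, sin(-45 deg) = -0.7071
  joint[1] = (0.0000, 0.0000) + 11.5 * (0.7071, -0.7071) = (0.0000 + 8.1317, 0.0000 + -8.1317) = (8.1317, -8.1317)
link 1: phi[1] = -45 + 215 = 170 deg
  cos(170 deg) = -0.9848, sin(170 deg) = 0.1736
  joint[2] = (8.1317, -8.1317) + 4.5 * (-0.9848, 0.1736) = (8.1317 + -4.4316, -8.1317 + 0.7814) = (3.7001, -7.3503)
link 2: phi[2] = -45 + 215 + -65 = 105 deg
  cos(105 deg) = -0.2588, sin(105 deg) = 0.9659
  joint[3] = (3.7001, -7.3503) + 6.3 * (-0.2588, 0.9659) = (3.7001 + -1.6306, -7.3503 + 6.0853) = (2.0695, -1.2650)
link 3: phi[3] = -45 + 215 + -65 + 35 = 140 deg
  cos(140 deg) = -0.7660, sin(140 deg) = 0.6428
  joint[4] = (2.0695, -1.2650) + 11.7 * (-0.7660, 0.6428) = (2.0695 + -8.9627, -1.2650 + 7.5206) = (-6.8932, 6.2556)
End effector: (-6.8932, 6.2556)

Answer: -6.8932 6.2556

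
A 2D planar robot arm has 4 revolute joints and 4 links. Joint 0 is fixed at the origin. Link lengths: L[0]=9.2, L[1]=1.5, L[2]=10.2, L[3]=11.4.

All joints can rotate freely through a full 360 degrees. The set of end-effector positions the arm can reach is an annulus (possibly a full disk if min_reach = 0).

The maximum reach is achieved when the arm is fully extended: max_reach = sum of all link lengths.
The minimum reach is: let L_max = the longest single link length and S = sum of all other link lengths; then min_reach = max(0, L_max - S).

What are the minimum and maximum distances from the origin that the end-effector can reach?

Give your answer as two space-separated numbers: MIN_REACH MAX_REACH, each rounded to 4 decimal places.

Answer: 0.0000 32.3000

Derivation:
Link lengths: [9.2, 1.5, 10.2, 11.4]
max_reach = 9.2 + 1.5 + 10.2 + 11.4 = 32.3
L_max = max([9.2, 1.5, 10.2, 11.4]) = 11.4
S (sum of others) = 32.3 - 11.4 = 20.9
min_reach = max(0, 11.4 - 20.9) = max(0, -9.5) = 0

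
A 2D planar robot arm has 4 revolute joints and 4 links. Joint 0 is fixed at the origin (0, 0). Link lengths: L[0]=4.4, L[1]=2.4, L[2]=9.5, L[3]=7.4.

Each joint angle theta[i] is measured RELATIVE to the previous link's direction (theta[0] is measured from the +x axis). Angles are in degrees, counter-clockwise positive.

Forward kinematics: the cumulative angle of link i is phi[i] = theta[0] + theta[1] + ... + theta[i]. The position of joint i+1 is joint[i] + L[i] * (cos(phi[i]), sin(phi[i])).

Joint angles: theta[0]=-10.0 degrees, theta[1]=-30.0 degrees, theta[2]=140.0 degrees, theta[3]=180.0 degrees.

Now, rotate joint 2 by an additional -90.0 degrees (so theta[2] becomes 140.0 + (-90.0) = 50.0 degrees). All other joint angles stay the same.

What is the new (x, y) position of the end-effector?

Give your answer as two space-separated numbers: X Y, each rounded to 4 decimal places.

joint[0] = (0.0000, 0.0000)  (base)
link 0: phi[0] = -10 = -10 deg
  cos(-10 deg) = 0.9848, sin(-10 deg) = -0.1736
  joint[1] = (0.0000, 0.0000) + 4.4 * (0.9848, -0.1736) = (0.0000 + 4.3332, 0.0000 + -0.7641) = (4.3332, -0.7641)
link 1: phi[1] = -10 + -30 = -40 deg
  cos(-40 deg) = 0.7660, sin(-40 deg) = -0.6428
  joint[2] = (4.3332, -0.7641) + 2.4 * (0.7660, -0.6428) = (4.3332 + 1.8385, -0.7641 + -1.5427) = (6.1717, -2.3067)
link 2: phi[2] = -10 + -30 + 50 = 10 deg
  cos(10 deg) = 0.9848, sin(10 deg) = 0.1736
  joint[3] = (6.1717, -2.3067) + 9.5 * (0.9848, 0.1736) = (6.1717 + 9.3557, -2.3067 + 1.6497) = (15.5273, -0.6571)
link 3: phi[3] = -10 + -30 + 50 + 180 = 190 deg
  cos(190 deg) = -0.9848, sin(190 deg) = -0.1736
  joint[4] = (15.5273, -0.6571) + 7.4 * (-0.9848, -0.1736) = (15.5273 + -7.2876, -0.6571 + -1.2850) = (8.2398, -1.9421)
End effector: (8.2398, -1.9421)

Answer: 8.2398 -1.9421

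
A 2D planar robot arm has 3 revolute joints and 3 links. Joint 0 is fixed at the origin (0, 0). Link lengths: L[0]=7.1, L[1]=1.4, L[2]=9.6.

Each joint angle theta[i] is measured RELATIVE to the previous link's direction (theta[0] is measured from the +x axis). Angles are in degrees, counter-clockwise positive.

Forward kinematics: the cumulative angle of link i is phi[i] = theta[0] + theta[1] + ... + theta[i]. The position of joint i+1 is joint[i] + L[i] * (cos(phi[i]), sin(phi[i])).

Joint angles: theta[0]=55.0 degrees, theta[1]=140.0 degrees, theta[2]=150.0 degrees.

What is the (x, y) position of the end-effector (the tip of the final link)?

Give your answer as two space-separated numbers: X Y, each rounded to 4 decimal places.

joint[0] = (0.0000, 0.0000)  (base)
link 0: phi[0] = 55 = 55 deg
  cos(55 deg) = 0.5736, sin(55 deg) = 0.8192
  joint[1] = (0.0000, 0.0000) + 7.1 * (0.5736, 0.8192) = (0.0000 + 4.0724, 0.0000 + 5.8160) = (4.0724, 5.8160)
link 1: phi[1] = 55 + 140 = 195 deg
  cos(195 deg) = -0.9659, sin(195 deg) = -0.2588
  joint[2] = (4.0724, 5.8160) + 1.4 * (-0.9659, -0.2588) = (4.0724 + -1.3523, 5.8160 + -0.3623) = (2.7201, 5.4536)
link 2: phi[2] = 55 + 140 + 150 = 345 deg
  cos(345 deg) = 0.9659, sin(345 deg) = -0.2588
  joint[3] = (2.7201, 5.4536) + 9.6 * (0.9659, -0.2588) = (2.7201 + 9.2729, 5.4536 + -2.4847) = (11.9930, 2.9690)
End effector: (11.9930, 2.9690)

Answer: 11.9930 2.9690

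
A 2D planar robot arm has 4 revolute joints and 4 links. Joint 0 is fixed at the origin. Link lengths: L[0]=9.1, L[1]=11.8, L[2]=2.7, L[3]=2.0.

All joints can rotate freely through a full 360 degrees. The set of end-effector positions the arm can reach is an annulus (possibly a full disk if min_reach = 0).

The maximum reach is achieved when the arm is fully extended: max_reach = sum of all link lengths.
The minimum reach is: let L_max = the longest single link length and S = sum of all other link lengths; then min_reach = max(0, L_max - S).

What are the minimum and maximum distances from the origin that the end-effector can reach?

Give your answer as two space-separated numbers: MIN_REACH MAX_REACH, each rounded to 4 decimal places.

Answer: 0.0000 25.6000

Derivation:
Link lengths: [9.1, 11.8, 2.7, 2.0]
max_reach = 9.1 + 11.8 + 2.7 + 2 = 25.6
L_max = max([9.1, 11.8, 2.7, 2.0]) = 11.8
S (sum of others) = 25.6 - 11.8 = 13.8
min_reach = max(0, 11.8 - 13.8) = max(0, -2) = 0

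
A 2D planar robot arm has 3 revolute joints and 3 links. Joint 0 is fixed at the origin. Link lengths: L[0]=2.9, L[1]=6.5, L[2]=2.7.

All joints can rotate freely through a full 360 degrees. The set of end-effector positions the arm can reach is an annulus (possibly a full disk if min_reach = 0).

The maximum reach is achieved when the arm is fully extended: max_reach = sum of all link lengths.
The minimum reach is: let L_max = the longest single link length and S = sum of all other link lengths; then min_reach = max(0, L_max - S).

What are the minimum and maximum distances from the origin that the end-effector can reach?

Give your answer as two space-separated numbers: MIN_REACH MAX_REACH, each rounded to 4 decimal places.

Answer: 0.9000 12.1000

Derivation:
Link lengths: [2.9, 6.5, 2.7]
max_reach = 2.9 + 6.5 + 2.7 = 12.1
L_max = max([2.9, 6.5, 2.7]) = 6.5
S (sum of others) = 12.1 - 6.5 = 5.6
min_reach = max(0, 6.5 - 5.6) = max(0, 0.9) = 0.9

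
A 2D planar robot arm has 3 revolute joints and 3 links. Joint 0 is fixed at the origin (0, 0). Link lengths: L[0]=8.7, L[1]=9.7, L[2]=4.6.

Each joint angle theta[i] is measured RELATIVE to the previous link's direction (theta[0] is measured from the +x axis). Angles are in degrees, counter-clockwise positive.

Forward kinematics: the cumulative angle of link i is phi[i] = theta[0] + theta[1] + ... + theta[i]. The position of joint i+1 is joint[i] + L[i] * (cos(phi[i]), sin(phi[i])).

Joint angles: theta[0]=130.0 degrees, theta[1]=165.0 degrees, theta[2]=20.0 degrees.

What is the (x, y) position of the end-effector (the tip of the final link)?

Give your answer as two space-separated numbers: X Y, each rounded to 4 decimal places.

Answer: 1.7598 -5.3793

Derivation:
joint[0] = (0.0000, 0.0000)  (base)
link 0: phi[0] = 130 = 130 deg
  cos(130 deg) = -0.6428, sin(130 deg) = 0.7660
  joint[1] = (0.0000, 0.0000) + 8.7 * (-0.6428, 0.7660) = (0.0000 + -5.5923, 0.0000 + 6.6646) = (-5.5923, 6.6646)
link 1: phi[1] = 130 + 165 = 295 deg
  cos(295 deg) = 0.4226, sin(295 deg) = -0.9063
  joint[2] = (-5.5923, 6.6646) + 9.7 * (0.4226, -0.9063) = (-5.5923 + 4.0994, 6.6646 + -8.7912) = (-1.4929, -2.1266)
link 2: phi[2] = 130 + 165 + 20 = 315 deg
  cos(315 deg) = 0.7071, sin(315 deg) = -0.7071
  joint[3] = (-1.4929, -2.1266) + 4.6 * (0.7071, -0.7071) = (-1.4929 + 3.2527, -2.1266 + -3.2527) = (1.7598, -5.3793)
End effector: (1.7598, -5.3793)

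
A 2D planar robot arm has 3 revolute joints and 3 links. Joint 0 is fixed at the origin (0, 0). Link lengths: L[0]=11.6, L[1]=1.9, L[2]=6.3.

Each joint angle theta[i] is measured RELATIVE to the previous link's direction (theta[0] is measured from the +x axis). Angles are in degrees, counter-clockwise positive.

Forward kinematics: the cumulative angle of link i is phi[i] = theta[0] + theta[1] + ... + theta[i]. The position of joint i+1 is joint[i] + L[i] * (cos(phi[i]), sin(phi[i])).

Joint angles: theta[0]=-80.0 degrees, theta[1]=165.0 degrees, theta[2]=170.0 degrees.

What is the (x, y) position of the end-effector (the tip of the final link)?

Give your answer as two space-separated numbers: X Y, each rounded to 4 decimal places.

joint[0] = (0.0000, 0.0000)  (base)
link 0: phi[0] = -80 = -80 deg
  cos(-80 deg) = 0.1736, sin(-80 deg) = -0.9848
  joint[1] = (0.0000, 0.0000) + 11.6 * (0.1736, -0.9848) = (0.0000 + 2.0143, 0.0000 + -11.4238) = (2.0143, -11.4238)
link 1: phi[1] = -80 + 165 = 85 deg
  cos(85 deg) = 0.0872, sin(85 deg) = 0.9962
  joint[2] = (2.0143, -11.4238) + 1.9 * (0.0872, 0.9962) = (2.0143 + 0.1656, -11.4238 + 1.8928) = (2.1799, -9.5310)
link 2: phi[2] = -80 + 165 + 170 = 255 deg
  cos(255 deg) = -0.2588, sin(255 deg) = -0.9659
  joint[3] = (2.1799, -9.5310) + 6.3 * (-0.2588, -0.9659) = (2.1799 + -1.6306, -9.5310 + -6.0853) = (0.5494, -15.6163)
End effector: (0.5494, -15.6163)

Answer: 0.5494 -15.6163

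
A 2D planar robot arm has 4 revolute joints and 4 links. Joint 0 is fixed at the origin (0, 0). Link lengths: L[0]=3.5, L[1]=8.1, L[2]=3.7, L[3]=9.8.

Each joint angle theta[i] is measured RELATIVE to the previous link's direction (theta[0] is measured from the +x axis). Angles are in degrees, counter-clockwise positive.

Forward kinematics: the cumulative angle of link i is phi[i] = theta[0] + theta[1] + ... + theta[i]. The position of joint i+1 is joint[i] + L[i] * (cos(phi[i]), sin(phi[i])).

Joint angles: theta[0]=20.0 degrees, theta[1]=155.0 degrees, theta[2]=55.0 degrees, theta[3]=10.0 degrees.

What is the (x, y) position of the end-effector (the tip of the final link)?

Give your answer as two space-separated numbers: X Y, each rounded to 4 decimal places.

joint[0] = (0.0000, 0.0000)  (base)
link 0: phi[0] = 20 = 20 deg
  cos(20 deg) = 0.9397, sin(20 deg) = 0.3420
  joint[1] = (0.0000, 0.0000) + 3.5 * (0.9397, 0.3420) = (0.0000 + 3.2889, 0.0000 + 1.1971) = (3.2889, 1.1971)
link 1: phi[1] = 20 + 155 = 175 deg
  cos(175 deg) = -0.9962, sin(175 deg) = 0.0872
  joint[2] = (3.2889, 1.1971) + 8.1 * (-0.9962, 0.0872) = (3.2889 + -8.0692, 1.1971 + 0.7060) = (-4.7803, 1.9030)
link 2: phi[2] = 20 + 155 + 55 = 230 deg
  cos(230 deg) = -0.6428, sin(230 deg) = -0.7660
  joint[3] = (-4.7803, 1.9030) + 3.7 * (-0.6428, -0.7660) = (-4.7803 + -2.3783, 1.9030 + -2.8344) = (-7.1586, -0.9313)
link 3: phi[3] = 20 + 155 + 55 + 10 = 240 deg
  cos(240 deg) = -0.5000, sin(240 deg) = -0.8660
  joint[4] = (-7.1586, -0.9313) + 9.8 * (-0.5000, -0.8660) = (-7.1586 + -4.9000, -0.9313 + -8.4870) = (-12.0586, -9.4184)
End effector: (-12.0586, -9.4184)

Answer: -12.0586 -9.4184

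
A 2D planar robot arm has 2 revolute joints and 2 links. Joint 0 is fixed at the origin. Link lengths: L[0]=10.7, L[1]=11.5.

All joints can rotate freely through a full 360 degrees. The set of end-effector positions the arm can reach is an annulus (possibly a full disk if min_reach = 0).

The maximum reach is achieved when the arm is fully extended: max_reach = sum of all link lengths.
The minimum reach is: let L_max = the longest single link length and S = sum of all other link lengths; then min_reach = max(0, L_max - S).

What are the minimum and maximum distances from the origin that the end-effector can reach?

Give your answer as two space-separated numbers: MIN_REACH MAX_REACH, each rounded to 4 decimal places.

Answer: 0.8000 22.2000

Derivation:
Link lengths: [10.7, 11.5]
max_reach = 10.7 + 11.5 = 22.2
L_max = max([10.7, 11.5]) = 11.5
S (sum of others) = 22.2 - 11.5 = 10.7
min_reach = max(0, 11.5 - 10.7) = max(0, 0.8) = 0.8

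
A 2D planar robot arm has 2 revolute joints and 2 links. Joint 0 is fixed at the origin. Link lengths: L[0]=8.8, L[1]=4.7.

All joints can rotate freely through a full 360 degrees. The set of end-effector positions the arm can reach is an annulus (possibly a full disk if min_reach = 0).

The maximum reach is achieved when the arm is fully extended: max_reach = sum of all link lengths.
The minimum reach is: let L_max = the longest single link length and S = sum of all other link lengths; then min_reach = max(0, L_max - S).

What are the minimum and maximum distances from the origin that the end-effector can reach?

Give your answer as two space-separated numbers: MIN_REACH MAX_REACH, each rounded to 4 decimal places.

Answer: 4.1000 13.5000

Derivation:
Link lengths: [8.8, 4.7]
max_reach = 8.8 + 4.7 = 13.5
L_max = max([8.8, 4.7]) = 8.8
S (sum of others) = 13.5 - 8.8 = 4.7
min_reach = max(0, 8.8 - 4.7) = max(0, 4.1) = 4.1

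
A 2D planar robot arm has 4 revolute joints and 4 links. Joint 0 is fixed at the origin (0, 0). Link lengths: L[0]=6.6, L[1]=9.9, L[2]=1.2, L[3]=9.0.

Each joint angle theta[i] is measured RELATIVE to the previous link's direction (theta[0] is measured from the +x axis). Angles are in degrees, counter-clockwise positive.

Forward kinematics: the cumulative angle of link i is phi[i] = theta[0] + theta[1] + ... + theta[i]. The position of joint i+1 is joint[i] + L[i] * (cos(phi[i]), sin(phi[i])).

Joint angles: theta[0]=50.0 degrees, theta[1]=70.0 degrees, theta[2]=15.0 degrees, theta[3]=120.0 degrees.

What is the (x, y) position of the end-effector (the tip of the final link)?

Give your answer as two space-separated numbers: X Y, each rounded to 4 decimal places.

Answer: -3.8855 5.7847

Derivation:
joint[0] = (0.0000, 0.0000)  (base)
link 0: phi[0] = 50 = 50 deg
  cos(50 deg) = 0.6428, sin(50 deg) = 0.7660
  joint[1] = (0.0000, 0.0000) + 6.6 * (0.6428, 0.7660) = (0.0000 + 4.2424, 0.0000 + 5.0559) = (4.2424, 5.0559)
link 1: phi[1] = 50 + 70 = 120 deg
  cos(120 deg) = -0.5000, sin(120 deg) = 0.8660
  joint[2] = (4.2424, 5.0559) + 9.9 * (-0.5000, 0.8660) = (4.2424 + -4.9500, 5.0559 + 8.5737) = (-0.7076, 13.6295)
link 2: phi[2] = 50 + 70 + 15 = 135 deg
  cos(135 deg) = -0.7071, sin(135 deg) = 0.7071
  joint[3] = (-0.7076, 13.6295) + 1.2 * (-0.7071, 0.7071) = (-0.7076 + -0.8485, 13.6295 + 0.8485) = (-1.5561, 14.4781)
link 3: phi[3] = 50 + 70 + 15 + 120 = 255 deg
  cos(255 deg) = -0.2588, sin(255 deg) = -0.9659
  joint[4] = (-1.5561, 14.4781) + 9 * (-0.2588, -0.9659) = (-1.5561 + -2.3294, 14.4781 + -8.6933) = (-3.8855, 5.7847)
End effector: (-3.8855, 5.7847)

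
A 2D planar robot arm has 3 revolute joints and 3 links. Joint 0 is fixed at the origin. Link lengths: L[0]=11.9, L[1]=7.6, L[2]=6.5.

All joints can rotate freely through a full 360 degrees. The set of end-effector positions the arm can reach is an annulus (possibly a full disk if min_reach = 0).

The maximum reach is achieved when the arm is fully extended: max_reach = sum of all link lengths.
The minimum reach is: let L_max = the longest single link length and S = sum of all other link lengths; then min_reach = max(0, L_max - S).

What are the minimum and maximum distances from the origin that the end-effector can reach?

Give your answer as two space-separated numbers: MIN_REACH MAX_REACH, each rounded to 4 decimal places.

Answer: 0.0000 26.0000

Derivation:
Link lengths: [11.9, 7.6, 6.5]
max_reach = 11.9 + 7.6 + 6.5 = 26
L_max = max([11.9, 7.6, 6.5]) = 11.9
S (sum of others) = 26 - 11.9 = 14.1
min_reach = max(0, 11.9 - 14.1) = max(0, -2.2) = 0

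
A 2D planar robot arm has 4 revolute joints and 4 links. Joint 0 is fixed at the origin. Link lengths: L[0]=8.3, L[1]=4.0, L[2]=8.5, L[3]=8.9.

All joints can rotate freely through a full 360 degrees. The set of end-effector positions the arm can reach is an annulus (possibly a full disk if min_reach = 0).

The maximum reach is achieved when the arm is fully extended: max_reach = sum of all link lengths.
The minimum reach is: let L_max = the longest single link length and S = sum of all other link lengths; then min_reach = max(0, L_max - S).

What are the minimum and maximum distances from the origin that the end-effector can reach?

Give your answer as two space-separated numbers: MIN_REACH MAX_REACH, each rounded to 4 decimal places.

Answer: 0.0000 29.7000

Derivation:
Link lengths: [8.3, 4.0, 8.5, 8.9]
max_reach = 8.3 + 4 + 8.5 + 8.9 = 29.7
L_max = max([8.3, 4.0, 8.5, 8.9]) = 8.9
S (sum of others) = 29.7 - 8.9 = 20.8
min_reach = max(0, 8.9 - 20.8) = max(0, -11.9) = 0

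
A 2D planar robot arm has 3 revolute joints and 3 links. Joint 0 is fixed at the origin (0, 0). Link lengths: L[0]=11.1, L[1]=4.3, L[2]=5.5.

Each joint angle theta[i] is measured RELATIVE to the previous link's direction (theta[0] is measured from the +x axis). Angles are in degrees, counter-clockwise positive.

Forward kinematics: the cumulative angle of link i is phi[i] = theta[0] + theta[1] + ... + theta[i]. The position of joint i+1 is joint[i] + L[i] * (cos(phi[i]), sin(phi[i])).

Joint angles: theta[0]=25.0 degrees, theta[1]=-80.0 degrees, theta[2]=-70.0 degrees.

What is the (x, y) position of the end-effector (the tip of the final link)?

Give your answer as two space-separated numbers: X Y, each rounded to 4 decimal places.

joint[0] = (0.0000, 0.0000)  (base)
link 0: phi[0] = 25 = 25 deg
  cos(25 deg) = 0.9063, sin(25 deg) = 0.4226
  joint[1] = (0.0000, 0.0000) + 11.1 * (0.9063, 0.4226) = (0.0000 + 10.0600, 0.0000 + 4.6911) = (10.0600, 4.6911)
link 1: phi[1] = 25 + -80 = -55 deg
  cos(-55 deg) = 0.5736, sin(-55 deg) = -0.8192
  joint[2] = (10.0600, 4.6911) + 4.3 * (0.5736, -0.8192) = (10.0600 + 2.4664, 4.6911 + -3.5224) = (12.5264, 1.1687)
link 2: phi[2] = 25 + -80 + -70 = -125 deg
  cos(-125 deg) = -0.5736, sin(-125 deg) = -0.8192
  joint[3] = (12.5264, 1.1687) + 5.5 * (-0.5736, -0.8192) = (12.5264 + -3.1547, 1.1687 + -4.5053) = (9.3717, -3.3366)
End effector: (9.3717, -3.3366)

Answer: 9.3717 -3.3366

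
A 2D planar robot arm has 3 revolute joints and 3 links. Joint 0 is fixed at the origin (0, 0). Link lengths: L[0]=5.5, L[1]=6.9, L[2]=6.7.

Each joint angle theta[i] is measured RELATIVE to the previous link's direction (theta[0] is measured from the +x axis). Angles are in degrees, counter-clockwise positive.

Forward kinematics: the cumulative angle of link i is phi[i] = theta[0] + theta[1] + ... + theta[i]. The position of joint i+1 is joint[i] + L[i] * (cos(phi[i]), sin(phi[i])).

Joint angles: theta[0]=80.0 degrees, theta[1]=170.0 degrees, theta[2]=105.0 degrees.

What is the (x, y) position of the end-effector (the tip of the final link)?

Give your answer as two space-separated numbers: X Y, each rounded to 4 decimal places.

joint[0] = (0.0000, 0.0000)  (base)
link 0: phi[0] = 80 = 80 deg
  cos(80 deg) = 0.1736, sin(80 deg) = 0.9848
  joint[1] = (0.0000, 0.0000) + 5.5 * (0.1736, 0.9848) = (0.0000 + 0.9551, 0.0000 + 5.4164) = (0.9551, 5.4164)
link 1: phi[1] = 80 + 170 = 250 deg
  cos(250 deg) = -0.3420, sin(250 deg) = -0.9397
  joint[2] = (0.9551, 5.4164) + 6.9 * (-0.3420, -0.9397) = (0.9551 + -2.3599, 5.4164 + -6.4839) = (-1.4049, -1.0674)
link 2: phi[2] = 80 + 170 + 105 = 355 deg
  cos(355 deg) = 0.9962, sin(355 deg) = -0.0872
  joint[3] = (-1.4049, -1.0674) + 6.7 * (0.9962, -0.0872) = (-1.4049 + 6.6745, -1.0674 + -0.5839) = (5.2696, -1.6514)
End effector: (5.2696, -1.6514)

Answer: 5.2696 -1.6514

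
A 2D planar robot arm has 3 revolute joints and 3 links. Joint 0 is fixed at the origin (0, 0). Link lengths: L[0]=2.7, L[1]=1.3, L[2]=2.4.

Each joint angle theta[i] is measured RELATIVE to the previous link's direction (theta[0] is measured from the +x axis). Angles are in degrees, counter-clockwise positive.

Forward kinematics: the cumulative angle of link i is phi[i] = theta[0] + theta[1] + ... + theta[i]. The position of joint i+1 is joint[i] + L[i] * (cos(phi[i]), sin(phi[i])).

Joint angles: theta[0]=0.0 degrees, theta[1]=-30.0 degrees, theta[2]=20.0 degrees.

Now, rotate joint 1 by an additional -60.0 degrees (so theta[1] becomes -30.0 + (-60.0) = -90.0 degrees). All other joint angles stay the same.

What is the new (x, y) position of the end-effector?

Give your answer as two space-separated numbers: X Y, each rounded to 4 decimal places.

joint[0] = (0.0000, 0.0000)  (base)
link 0: phi[0] = 0 = 0 deg
  cos(0 deg) = 1.0000, sin(0 deg) = 0.0000
  joint[1] = (0.0000, 0.0000) + 2.7 * (1.0000, 0.0000) = (0.0000 + 2.7000, 0.0000 + 0.0000) = (2.7000, 0.0000)
link 1: phi[1] = 0 + -90 = -90 deg
  cos(-90 deg) = 0.0000, sin(-90 deg) = -1.0000
  joint[2] = (2.7000, 0.0000) + 1.3 * (0.0000, -1.0000) = (2.7000 + 0.0000, 0.0000 + -1.3000) = (2.7000, -1.3000)
link 2: phi[2] = 0 + -90 + 20 = -70 deg
  cos(-70 deg) = 0.3420, sin(-70 deg) = -0.9397
  joint[3] = (2.7000, -1.3000) + 2.4 * (0.3420, -0.9397) = (2.7000 + 0.8208, -1.3000 + -2.2553) = (3.5208, -3.5553)
End effector: (3.5208, -3.5553)

Answer: 3.5208 -3.5553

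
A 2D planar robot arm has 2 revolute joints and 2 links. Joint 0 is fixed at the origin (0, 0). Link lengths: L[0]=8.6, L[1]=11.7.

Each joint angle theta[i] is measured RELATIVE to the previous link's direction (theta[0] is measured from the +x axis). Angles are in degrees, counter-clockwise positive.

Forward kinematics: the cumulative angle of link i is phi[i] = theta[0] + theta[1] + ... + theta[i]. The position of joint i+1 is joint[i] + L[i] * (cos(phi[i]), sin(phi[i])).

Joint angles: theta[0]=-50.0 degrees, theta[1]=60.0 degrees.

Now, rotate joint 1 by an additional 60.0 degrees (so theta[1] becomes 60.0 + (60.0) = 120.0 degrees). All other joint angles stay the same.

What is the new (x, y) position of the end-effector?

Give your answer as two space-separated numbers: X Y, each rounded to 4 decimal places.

joint[0] = (0.0000, 0.0000)  (base)
link 0: phi[0] = -50 = -50 deg
  cos(-50 deg) = 0.6428, sin(-50 deg) = -0.7660
  joint[1] = (0.0000, 0.0000) + 8.6 * (0.6428, -0.7660) = (0.0000 + 5.5280, 0.0000 + -6.5880) = (5.5280, -6.5880)
link 1: phi[1] = -50 + 120 = 70 deg
  cos(70 deg) = 0.3420, sin(70 deg) = 0.9397
  joint[2] = (5.5280, -6.5880) + 11.7 * (0.3420, 0.9397) = (5.5280 + 4.0016, -6.5880 + 10.9944) = (9.5296, 4.4064)
End effector: (9.5296, 4.4064)

Answer: 9.5296 4.4064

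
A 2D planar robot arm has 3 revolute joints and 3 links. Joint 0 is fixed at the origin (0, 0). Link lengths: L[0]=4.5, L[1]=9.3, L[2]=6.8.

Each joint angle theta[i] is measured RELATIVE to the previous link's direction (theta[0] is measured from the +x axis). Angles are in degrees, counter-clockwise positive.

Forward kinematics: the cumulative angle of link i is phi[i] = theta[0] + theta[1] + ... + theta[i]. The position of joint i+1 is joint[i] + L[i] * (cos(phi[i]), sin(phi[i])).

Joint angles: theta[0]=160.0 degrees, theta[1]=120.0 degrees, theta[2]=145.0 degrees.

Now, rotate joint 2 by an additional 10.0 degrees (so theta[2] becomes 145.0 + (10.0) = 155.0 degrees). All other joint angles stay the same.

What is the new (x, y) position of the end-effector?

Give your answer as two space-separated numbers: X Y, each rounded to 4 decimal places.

Answer: -0.8537 -1.0513

Derivation:
joint[0] = (0.0000, 0.0000)  (base)
link 0: phi[0] = 160 = 160 deg
  cos(160 deg) = -0.9397, sin(160 deg) = 0.3420
  joint[1] = (0.0000, 0.0000) + 4.5 * (-0.9397, 0.3420) = (0.0000 + -4.2286, 0.0000 + 1.5391) = (-4.2286, 1.5391)
link 1: phi[1] = 160 + 120 = 280 deg
  cos(280 deg) = 0.1736, sin(280 deg) = -0.9848
  joint[2] = (-4.2286, 1.5391) + 9.3 * (0.1736, -0.9848) = (-4.2286 + 1.6149, 1.5391 + -9.1587) = (-2.6137, -7.6196)
link 2: phi[2] = 160 + 120 + 155 = 435 deg
  cos(435 deg) = 0.2588, sin(435 deg) = 0.9659
  joint[3] = (-2.6137, -7.6196) + 6.8 * (0.2588, 0.9659) = (-2.6137 + 1.7600, -7.6196 + 6.5683) = (-0.8537, -1.0513)
End effector: (-0.8537, -1.0513)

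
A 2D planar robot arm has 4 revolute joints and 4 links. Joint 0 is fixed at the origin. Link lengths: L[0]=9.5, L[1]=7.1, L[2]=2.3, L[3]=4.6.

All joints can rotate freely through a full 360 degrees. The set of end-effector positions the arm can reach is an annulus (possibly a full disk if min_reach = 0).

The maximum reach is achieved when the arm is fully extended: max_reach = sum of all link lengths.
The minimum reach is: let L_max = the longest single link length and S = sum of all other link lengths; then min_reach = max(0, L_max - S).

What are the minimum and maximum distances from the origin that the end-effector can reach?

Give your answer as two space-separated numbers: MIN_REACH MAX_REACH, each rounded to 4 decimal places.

Link lengths: [9.5, 7.1, 2.3, 4.6]
max_reach = 9.5 + 7.1 + 2.3 + 4.6 = 23.5
L_max = max([9.5, 7.1, 2.3, 4.6]) = 9.5
S (sum of others) = 23.5 - 9.5 = 14
min_reach = max(0, 9.5 - 14) = max(0, -4.5) = 0

Answer: 0.0000 23.5000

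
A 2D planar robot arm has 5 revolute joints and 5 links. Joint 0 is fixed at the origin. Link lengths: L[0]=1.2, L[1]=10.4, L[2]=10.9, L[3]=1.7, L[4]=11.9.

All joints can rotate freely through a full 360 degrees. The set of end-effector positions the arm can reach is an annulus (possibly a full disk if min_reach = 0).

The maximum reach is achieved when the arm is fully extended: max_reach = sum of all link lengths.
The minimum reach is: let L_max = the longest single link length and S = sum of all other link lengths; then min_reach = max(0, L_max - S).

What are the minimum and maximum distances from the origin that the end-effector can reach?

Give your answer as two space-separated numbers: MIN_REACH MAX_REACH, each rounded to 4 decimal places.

Link lengths: [1.2, 10.4, 10.9, 1.7, 11.9]
max_reach = 1.2 + 10.4 + 10.9 + 1.7 + 11.9 = 36.1
L_max = max([1.2, 10.4, 10.9, 1.7, 11.9]) = 11.9
S (sum of others) = 36.1 - 11.9 = 24.2
min_reach = max(0, 11.9 - 24.2) = max(0, -12.3) = 0

Answer: 0.0000 36.1000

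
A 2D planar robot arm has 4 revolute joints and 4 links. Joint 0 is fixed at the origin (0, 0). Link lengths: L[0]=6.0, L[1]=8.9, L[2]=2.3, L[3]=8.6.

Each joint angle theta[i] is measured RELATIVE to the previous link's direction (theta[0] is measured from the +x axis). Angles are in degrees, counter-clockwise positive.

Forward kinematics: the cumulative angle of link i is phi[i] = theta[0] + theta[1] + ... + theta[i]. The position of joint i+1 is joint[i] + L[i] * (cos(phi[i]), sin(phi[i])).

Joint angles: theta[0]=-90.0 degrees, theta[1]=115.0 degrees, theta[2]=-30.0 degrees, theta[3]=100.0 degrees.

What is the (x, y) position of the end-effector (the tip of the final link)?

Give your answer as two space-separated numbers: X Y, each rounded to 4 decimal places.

joint[0] = (0.0000, 0.0000)  (base)
link 0: phi[0] = -90 = -90 deg
  cos(-90 deg) = 0.0000, sin(-90 deg) = -1.0000
  joint[1] = (0.0000, 0.0000) + 6 * (0.0000, -1.0000) = (0.0000 + 0.0000, 0.0000 + -6.0000) = (0.0000, -6.0000)
link 1: phi[1] = -90 + 115 = 25 deg
  cos(25 deg) = 0.9063, sin(25 deg) = 0.4226
  joint[2] = (0.0000, -6.0000) + 8.9 * (0.9063, 0.4226) = (0.0000 + 8.0661, -6.0000 + 3.7613) = (8.0661, -2.2387)
link 2: phi[2] = -90 + 115 + -30 = -5 deg
  cos(-5 deg) = 0.9962, sin(-5 deg) = -0.0872
  joint[3] = (8.0661, -2.2387) + 2.3 * (0.9962, -0.0872) = (8.0661 + 2.2912, -2.2387 + -0.2005) = (10.3574, -2.4392)
link 3: phi[3] = -90 + 115 + -30 + 100 = 95 deg
  cos(95 deg) = -0.0872, sin(95 deg) = 0.9962
  joint[4] = (10.3574, -2.4392) + 8.6 * (-0.0872, 0.9962) = (10.3574 + -0.7495, -2.4392 + 8.5673) = (9.6078, 6.1281)
End effector: (9.6078, 6.1281)

Answer: 9.6078 6.1281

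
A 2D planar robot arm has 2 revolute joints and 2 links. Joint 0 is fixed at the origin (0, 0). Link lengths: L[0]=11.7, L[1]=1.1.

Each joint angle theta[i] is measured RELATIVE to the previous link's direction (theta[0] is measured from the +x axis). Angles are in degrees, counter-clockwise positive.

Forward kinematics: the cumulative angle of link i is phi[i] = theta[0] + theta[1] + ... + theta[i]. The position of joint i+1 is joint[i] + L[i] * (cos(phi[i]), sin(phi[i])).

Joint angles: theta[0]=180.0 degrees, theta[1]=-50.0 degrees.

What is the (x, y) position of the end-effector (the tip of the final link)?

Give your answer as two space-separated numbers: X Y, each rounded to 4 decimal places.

joint[0] = (0.0000, 0.0000)  (base)
link 0: phi[0] = 180 = 180 deg
  cos(180 deg) = -1.0000, sin(180 deg) = 0.0000
  joint[1] = (0.0000, 0.0000) + 11.7 * (-1.0000, 0.0000) = (0.0000 + -11.7000, 0.0000 + 0.0000) = (-11.7000, 0.0000)
link 1: phi[1] = 180 + -50 = 130 deg
  cos(130 deg) = -0.6428, sin(130 deg) = 0.7660
  joint[2] = (-11.7000, 0.0000) + 1.1 * (-0.6428, 0.7660) = (-11.7000 + -0.7071, 0.0000 + 0.8426) = (-12.4071, 0.8426)
End effector: (-12.4071, 0.8426)

Answer: -12.4071 0.8426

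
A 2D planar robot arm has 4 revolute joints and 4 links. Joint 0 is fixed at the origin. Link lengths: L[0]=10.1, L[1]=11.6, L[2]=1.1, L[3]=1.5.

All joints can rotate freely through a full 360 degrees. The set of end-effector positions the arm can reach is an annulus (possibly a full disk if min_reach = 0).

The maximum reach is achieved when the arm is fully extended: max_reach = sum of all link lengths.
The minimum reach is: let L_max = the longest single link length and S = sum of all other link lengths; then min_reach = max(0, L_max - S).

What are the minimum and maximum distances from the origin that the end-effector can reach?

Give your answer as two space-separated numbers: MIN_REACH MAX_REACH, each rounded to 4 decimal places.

Answer: 0.0000 24.3000

Derivation:
Link lengths: [10.1, 11.6, 1.1, 1.5]
max_reach = 10.1 + 11.6 + 1.1 + 1.5 = 24.3
L_max = max([10.1, 11.6, 1.1, 1.5]) = 11.6
S (sum of others) = 24.3 - 11.6 = 12.7
min_reach = max(0, 11.6 - 12.7) = max(0, -1.1) = 0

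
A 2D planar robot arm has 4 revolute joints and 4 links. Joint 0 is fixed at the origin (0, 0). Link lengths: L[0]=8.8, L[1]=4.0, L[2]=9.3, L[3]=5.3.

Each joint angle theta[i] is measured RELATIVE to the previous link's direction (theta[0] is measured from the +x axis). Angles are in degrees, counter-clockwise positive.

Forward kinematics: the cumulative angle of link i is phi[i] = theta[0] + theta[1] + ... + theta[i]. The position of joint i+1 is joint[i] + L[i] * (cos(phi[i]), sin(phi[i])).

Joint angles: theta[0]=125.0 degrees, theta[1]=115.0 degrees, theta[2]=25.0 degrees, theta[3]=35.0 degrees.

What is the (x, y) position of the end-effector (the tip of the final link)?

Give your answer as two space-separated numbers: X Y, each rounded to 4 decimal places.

joint[0] = (0.0000, 0.0000)  (base)
link 0: phi[0] = 125 = 125 deg
  cos(125 deg) = -0.5736, sin(125 deg) = 0.8192
  joint[1] = (0.0000, 0.0000) + 8.8 * (-0.5736, 0.8192) = (0.0000 + -5.0475, 0.0000 + 7.2085) = (-5.0475, 7.2085)
link 1: phi[1] = 125 + 115 = 240 deg
  cos(240 deg) = -0.5000, sin(240 deg) = -0.8660
  joint[2] = (-5.0475, 7.2085) + 4 * (-0.5000, -0.8660) = (-5.0475 + -2.0000, 7.2085 + -3.4641) = (-7.0475, 3.7444)
link 2: phi[2] = 125 + 115 + 25 = 265 deg
  cos(265 deg) = -0.0872, sin(265 deg) = -0.9962
  joint[3] = (-7.0475, 3.7444) + 9.3 * (-0.0872, -0.9962) = (-7.0475 + -0.8105, 3.7444 + -9.2646) = (-7.8580, -5.5202)
link 3: phi[3] = 125 + 115 + 25 + 35 = 300 deg
  cos(300 deg) = 0.5000, sin(300 deg) = -0.8660
  joint[4] = (-7.8580, -5.5202) + 5.3 * (0.5000, -0.8660) = (-7.8580 + 2.6500, -5.5202 + -4.5899) = (-5.2080, -10.1101)
End effector: (-5.2080, -10.1101)

Answer: -5.2080 -10.1101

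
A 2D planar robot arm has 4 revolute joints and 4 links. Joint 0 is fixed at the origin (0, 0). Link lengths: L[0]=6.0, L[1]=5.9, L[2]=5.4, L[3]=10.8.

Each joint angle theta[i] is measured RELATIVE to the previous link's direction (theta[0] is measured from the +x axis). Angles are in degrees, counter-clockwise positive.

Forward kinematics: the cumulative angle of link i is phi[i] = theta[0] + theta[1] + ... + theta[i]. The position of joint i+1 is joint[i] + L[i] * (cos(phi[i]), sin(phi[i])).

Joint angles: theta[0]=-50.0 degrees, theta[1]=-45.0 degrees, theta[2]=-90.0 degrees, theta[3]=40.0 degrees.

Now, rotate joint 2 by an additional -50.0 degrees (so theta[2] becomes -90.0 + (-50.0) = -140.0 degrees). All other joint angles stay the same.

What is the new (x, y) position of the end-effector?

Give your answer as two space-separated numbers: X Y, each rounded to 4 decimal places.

Answer: -10.1868 -3.2551

Derivation:
joint[0] = (0.0000, 0.0000)  (base)
link 0: phi[0] = -50 = -50 deg
  cos(-50 deg) = 0.6428, sin(-50 deg) = -0.7660
  joint[1] = (0.0000, 0.0000) + 6 * (0.6428, -0.7660) = (0.0000 + 3.8567, 0.0000 + -4.5963) = (3.8567, -4.5963)
link 1: phi[1] = -50 + -45 = -95 deg
  cos(-95 deg) = -0.0872, sin(-95 deg) = -0.9962
  joint[2] = (3.8567, -4.5963) + 5.9 * (-0.0872, -0.9962) = (3.8567 + -0.5142, -4.5963 + -5.8775) = (3.3425, -10.4738)
link 2: phi[2] = -50 + -45 + -140 = -235 deg
  cos(-235 deg) = -0.5736, sin(-235 deg) = 0.8192
  joint[3] = (3.3425, -10.4738) + 5.4 * (-0.5736, 0.8192) = (3.3425 + -3.0973, -10.4738 + 4.4234) = (0.2452, -6.0504)
link 3: phi[3] = -50 + -45 + -140 + 40 = -195 deg
  cos(-195 deg) = -0.9659, sin(-195 deg) = 0.2588
  joint[4] = (0.2452, -6.0504) + 10.8 * (-0.9659, 0.2588) = (0.2452 + -10.4320, -6.0504 + 2.7952) = (-10.1868, -3.2551)
End effector: (-10.1868, -3.2551)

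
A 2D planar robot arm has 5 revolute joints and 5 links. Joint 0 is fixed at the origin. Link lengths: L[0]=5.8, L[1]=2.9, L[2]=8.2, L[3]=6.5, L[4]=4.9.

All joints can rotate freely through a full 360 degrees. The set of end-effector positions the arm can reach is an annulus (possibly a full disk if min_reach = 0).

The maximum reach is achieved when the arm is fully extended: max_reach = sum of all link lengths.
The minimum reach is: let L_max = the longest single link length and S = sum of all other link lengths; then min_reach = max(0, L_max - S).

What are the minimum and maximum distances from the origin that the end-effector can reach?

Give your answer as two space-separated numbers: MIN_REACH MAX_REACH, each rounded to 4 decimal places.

Answer: 0.0000 28.3000

Derivation:
Link lengths: [5.8, 2.9, 8.2, 6.5, 4.9]
max_reach = 5.8 + 2.9 + 8.2 + 6.5 + 4.9 = 28.3
L_max = max([5.8, 2.9, 8.2, 6.5, 4.9]) = 8.2
S (sum of others) = 28.3 - 8.2 = 20.1
min_reach = max(0, 8.2 - 20.1) = max(0, -11.9) = 0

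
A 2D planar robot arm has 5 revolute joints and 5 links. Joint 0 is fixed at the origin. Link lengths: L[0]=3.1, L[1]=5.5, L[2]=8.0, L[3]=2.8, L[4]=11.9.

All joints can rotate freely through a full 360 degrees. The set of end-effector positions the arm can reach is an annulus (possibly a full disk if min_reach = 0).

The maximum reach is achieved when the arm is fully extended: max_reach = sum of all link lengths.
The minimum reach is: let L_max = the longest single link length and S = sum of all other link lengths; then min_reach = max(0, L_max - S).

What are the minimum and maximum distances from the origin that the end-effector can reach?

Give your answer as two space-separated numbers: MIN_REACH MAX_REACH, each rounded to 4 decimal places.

Link lengths: [3.1, 5.5, 8.0, 2.8, 11.9]
max_reach = 3.1 + 5.5 + 8 + 2.8 + 11.9 = 31.3
L_max = max([3.1, 5.5, 8.0, 2.8, 11.9]) = 11.9
S (sum of others) = 31.3 - 11.9 = 19.4
min_reach = max(0, 11.9 - 19.4) = max(0, -7.5) = 0

Answer: 0.0000 31.3000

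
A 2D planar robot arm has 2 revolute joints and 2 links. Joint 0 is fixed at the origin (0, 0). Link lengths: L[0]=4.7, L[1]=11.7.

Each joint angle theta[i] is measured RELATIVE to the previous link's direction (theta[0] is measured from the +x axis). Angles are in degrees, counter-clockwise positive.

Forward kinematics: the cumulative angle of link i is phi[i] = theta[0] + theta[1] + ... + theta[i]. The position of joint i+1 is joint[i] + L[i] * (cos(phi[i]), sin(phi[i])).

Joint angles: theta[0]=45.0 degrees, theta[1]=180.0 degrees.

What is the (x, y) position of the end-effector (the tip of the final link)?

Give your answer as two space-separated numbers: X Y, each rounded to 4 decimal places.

joint[0] = (0.0000, 0.0000)  (base)
link 0: phi[0] = 45 = 45 deg
  cos(45 deg) = 0.7071, sin(45 deg) = 0.7071
  joint[1] = (0.0000, 0.0000) + 4.7 * (0.7071, 0.7071) = (0.0000 + 3.3234, 0.0000 + 3.3234) = (3.3234, 3.3234)
link 1: phi[1] = 45 + 180 = 225 deg
  cos(225 deg) = -0.7071, sin(225 deg) = -0.7071
  joint[2] = (3.3234, 3.3234) + 11.7 * (-0.7071, -0.7071) = (3.3234 + -8.2731, 3.3234 + -8.2731) = (-4.9497, -4.9497)
End effector: (-4.9497, -4.9497)

Answer: -4.9497 -4.9497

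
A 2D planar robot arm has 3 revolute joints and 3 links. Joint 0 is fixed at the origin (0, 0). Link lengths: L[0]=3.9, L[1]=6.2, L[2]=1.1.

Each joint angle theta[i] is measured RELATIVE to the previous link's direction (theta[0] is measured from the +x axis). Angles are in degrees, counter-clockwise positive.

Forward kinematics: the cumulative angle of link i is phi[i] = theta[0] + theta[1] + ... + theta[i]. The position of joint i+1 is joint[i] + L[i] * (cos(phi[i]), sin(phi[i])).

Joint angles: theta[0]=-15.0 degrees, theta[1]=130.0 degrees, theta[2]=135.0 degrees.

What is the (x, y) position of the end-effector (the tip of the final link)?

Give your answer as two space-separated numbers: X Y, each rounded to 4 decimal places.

Answer: 0.7707 3.5761

Derivation:
joint[0] = (0.0000, 0.0000)  (base)
link 0: phi[0] = -15 = -15 deg
  cos(-15 deg) = 0.9659, sin(-15 deg) = -0.2588
  joint[1] = (0.0000, 0.0000) + 3.9 * (0.9659, -0.2588) = (0.0000 + 3.7671, 0.0000 + -1.0094) = (3.7671, -1.0094)
link 1: phi[1] = -15 + 130 = 115 deg
  cos(115 deg) = -0.4226, sin(115 deg) = 0.9063
  joint[2] = (3.7671, -1.0094) + 6.2 * (-0.4226, 0.9063) = (3.7671 + -2.6202, -1.0094 + 5.6191) = (1.1469, 4.6097)
link 2: phi[2] = -15 + 130 + 135 = 250 deg
  cos(250 deg) = -0.3420, sin(250 deg) = -0.9397
  joint[3] = (1.1469, 4.6097) + 1.1 * (-0.3420, -0.9397) = (1.1469 + -0.3762, 4.6097 + -1.0337) = (0.7707, 3.5761)
End effector: (0.7707, 3.5761)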